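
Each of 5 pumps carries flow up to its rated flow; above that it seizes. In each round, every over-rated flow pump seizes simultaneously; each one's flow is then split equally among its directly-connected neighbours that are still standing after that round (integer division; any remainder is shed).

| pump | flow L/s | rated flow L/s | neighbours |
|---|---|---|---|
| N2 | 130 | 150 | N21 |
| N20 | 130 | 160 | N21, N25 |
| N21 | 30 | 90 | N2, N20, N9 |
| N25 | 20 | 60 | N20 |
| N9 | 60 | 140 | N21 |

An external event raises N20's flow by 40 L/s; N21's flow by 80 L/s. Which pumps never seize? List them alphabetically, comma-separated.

Round 1 — N20 at 170 > 160; N21 at 110 > 90. N20, N21 seize.
  N20 sheds 170 L/s to N25: 170 each.
    N25: 20+170 = 190 > 60
  N21 sheds 110 L/s to N2, N9: 55 each.
    N2: 130+55 = 185 > 150
    N9: 60+55 = 115 ≤ 140
Round 2 — N2, N25 seize.
  N2 sheds 185 L/s: no online neighbours, lost.
  N25 sheds 190 L/s: no online neighbours, lost.
No further seizures.

N9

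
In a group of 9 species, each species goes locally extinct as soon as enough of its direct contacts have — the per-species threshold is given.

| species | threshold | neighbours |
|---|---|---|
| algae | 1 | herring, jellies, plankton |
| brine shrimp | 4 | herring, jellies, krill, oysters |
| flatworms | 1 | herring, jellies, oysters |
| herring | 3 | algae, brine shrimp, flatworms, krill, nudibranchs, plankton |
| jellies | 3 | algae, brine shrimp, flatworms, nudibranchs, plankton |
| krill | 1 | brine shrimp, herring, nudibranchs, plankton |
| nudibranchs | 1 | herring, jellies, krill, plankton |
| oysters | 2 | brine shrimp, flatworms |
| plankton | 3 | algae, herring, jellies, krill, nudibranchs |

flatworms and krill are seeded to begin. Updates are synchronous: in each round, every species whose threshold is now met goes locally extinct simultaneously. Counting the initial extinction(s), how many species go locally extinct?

Round 1 — flatworms, krill go locally extinct (initial).
Round 2 — checking thresholds:
  brine shrimp: 1 of 4 neighbours < 4, holds.
  herring: 2 of 6 neighbours < 3, holds.
  jellies: 1 of 5 neighbours < 3, holds.
  nudibranchs: 1 of 4 neighbours ≥ 1, goes locally extinct.
  oysters: 1 of 2 neighbours < 2, holds.
  plankton: 1 of 5 neighbours < 3, holds.
Round 3 — checking thresholds:
  brine shrimp: 1 of 4 neighbours < 4, holds.
  herring: 3 of 6 neighbours ≥ 3, goes locally extinct.
  jellies: 2 of 5 neighbours < 3, holds.
  oysters: 1 of 2 neighbours < 2, holds.
  plankton: 2 of 5 neighbours < 3, holds.
Round 4 — checking thresholds:
  algae: 1 of 3 neighbours ≥ 1, goes locally extinct.
  brine shrimp: 2 of 4 neighbours < 4, holds.
  jellies: 2 of 5 neighbours < 3, holds.
  oysters: 1 of 2 neighbours < 2, holds.
  plankton: 3 of 5 neighbours ≥ 3, goes locally extinct.
Round 5 — checking thresholds:
  brine shrimp: 2 of 4 neighbours < 4, holds.
  jellies: 4 of 5 neighbours ≥ 3, goes locally extinct.
  oysters: 1 of 2 neighbours < 2, holds.
Round 6 — no new extinctions; cascade stops.

7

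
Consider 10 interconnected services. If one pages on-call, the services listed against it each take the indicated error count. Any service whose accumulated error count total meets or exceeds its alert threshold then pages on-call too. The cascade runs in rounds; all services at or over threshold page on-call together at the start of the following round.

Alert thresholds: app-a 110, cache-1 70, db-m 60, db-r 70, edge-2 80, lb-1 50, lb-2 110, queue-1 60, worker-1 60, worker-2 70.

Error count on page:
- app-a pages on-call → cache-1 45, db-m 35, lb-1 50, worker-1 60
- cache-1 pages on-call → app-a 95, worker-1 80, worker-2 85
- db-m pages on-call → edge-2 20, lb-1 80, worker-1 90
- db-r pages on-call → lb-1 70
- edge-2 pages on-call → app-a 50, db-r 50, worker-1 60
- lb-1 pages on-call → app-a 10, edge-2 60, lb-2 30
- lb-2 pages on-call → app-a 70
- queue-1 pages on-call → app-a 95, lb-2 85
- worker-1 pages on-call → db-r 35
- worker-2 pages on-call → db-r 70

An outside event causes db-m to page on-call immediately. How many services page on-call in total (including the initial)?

5

Round 1 — db-m pages on-call (initial).
  edge-2: +20 → 20 < 80
  lb-1: +80 → 80 ≥ 50
  worker-1: +90 → 90 ≥ 60
Round 2 — lb-1, worker-1 page on-call.
  app-a: +10 → 10 < 110
  db-r: +35 → 35 < 70
  edge-2: +60 → 80 ≥ 80
  lb-2: +30 → 30 < 110
Round 3 — edge-2 pages on-call.
  app-a: +50 → 60 < 110
  db-r: +50 → 85 ≥ 70
Round 4 — db-r pages on-call.
No further pages.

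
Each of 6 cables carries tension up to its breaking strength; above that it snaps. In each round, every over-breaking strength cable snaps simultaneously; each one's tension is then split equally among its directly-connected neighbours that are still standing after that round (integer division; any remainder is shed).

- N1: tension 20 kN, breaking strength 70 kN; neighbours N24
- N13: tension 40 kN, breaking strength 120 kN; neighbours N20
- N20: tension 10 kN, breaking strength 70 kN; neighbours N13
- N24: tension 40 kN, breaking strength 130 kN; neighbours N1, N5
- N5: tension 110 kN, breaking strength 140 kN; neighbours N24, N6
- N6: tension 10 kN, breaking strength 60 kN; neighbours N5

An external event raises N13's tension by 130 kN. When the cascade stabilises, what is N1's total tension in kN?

20

Round 1 — N13 at 170 > 120. N13 snaps.
  N13 sheds 170 kN to N20: 170 each.
    N20: 10+170 = 180 > 70
Round 2 — N20 snaps.
  N20 sheds 180 kN: no online neighbours, lost.
No further breaks.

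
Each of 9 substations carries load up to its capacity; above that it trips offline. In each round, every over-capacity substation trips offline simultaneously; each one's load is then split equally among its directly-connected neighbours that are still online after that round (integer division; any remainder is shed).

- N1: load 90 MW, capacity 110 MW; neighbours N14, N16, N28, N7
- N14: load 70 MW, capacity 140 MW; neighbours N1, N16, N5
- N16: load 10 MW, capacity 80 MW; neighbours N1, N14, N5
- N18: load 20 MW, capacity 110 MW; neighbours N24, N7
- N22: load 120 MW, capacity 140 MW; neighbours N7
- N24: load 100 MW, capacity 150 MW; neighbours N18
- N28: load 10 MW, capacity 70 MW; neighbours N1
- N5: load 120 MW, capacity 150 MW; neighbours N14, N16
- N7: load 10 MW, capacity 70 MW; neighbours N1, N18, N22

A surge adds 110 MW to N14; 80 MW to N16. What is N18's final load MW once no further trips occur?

Round 1 — N14 at 180 > 140; N16 at 90 > 80. N14, N16 trip offline.
  N14 sheds 180 MW to N1, N5: 90 each.
    N1: 90+90 = 180 > 110
    N5: 120+90 = 210 > 150
  N16 sheds 90 MW to N1, N5: 45 each.
    N1: 180+45 = 225 > 110
    N5: 210+45 = 255 > 150
Round 2 — N1, N5 trip offline.
  N1 sheds 225 MW to N28, N7: 112 each (1 lost).
    N28: 10+112 = 122 > 70
    N7: 10+112 = 122 > 70
  N5 sheds 255 MW: no online neighbours, lost.
Round 3 — N28, N7 trip offline.
  N28 sheds 122 MW: no online neighbours, lost.
  N7 sheds 122 MW to N18, N22: 61 each.
    N18: 20+61 = 81 ≤ 110
    N22: 120+61 = 181 > 140
Round 4 — N22 trips offline.
  N22 sheds 181 MW: no online neighbours, lost.
No further trips.

81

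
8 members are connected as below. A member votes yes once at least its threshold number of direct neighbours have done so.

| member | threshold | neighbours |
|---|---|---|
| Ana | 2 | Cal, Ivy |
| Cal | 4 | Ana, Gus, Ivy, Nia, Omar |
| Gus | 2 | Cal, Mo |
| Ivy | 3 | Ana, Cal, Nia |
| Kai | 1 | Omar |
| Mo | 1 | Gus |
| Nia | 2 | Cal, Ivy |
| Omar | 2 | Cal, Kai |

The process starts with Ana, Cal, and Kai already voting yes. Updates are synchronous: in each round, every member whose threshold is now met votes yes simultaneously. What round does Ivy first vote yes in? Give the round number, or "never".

Round 1 — Ana, Cal, Kai vote yes (initial).
Round 2 — checking thresholds:
  Gus: 1 of 2 neighbours < 2, below threshold.
  Ivy: 2 of 3 neighbours < 3, below threshold.
  Nia: 1 of 2 neighbours < 2, below threshold.
  Omar: 2 of 2 neighbours ≥ 2, votes yes.
Round 3 — no new yes votes; cascade stops.

never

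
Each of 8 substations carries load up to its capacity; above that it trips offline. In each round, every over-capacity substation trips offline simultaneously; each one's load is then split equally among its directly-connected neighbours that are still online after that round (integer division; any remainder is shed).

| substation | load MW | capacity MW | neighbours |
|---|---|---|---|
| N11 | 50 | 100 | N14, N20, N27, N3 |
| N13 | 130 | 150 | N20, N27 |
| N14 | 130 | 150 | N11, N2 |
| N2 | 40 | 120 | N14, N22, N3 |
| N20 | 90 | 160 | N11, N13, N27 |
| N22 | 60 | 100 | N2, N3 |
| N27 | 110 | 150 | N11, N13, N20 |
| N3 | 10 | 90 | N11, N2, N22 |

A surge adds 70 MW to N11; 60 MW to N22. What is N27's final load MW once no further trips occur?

Round 1 — N11 at 120 > 100; N22 at 120 > 100. N11, N22 trip offline.
  N11 sheds 120 MW to N14, N20, N27, N3: 30 each.
    N14: 130+30 = 160 > 150
    N20: 90+30 = 120 ≤ 160
    N27: 110+30 = 140 ≤ 150
    N3: 10+30 = 40 ≤ 90
  N22 sheds 120 MW to N2, N3: 60 each.
    N2: 40+60 = 100 ≤ 120
    N3: 40+60 = 100 > 90
Round 2 — N14, N3 trip offline.
  N14 sheds 160 MW to N2: 160 each.
    N2: 100+160 = 260 > 120
  N3 sheds 100 MW to N2: 100 each.
    N2: 260+100 = 360 > 120
Round 3 — N2 trips offline.
  N2 sheds 360 MW: no online neighbours, lost.
No further trips.

140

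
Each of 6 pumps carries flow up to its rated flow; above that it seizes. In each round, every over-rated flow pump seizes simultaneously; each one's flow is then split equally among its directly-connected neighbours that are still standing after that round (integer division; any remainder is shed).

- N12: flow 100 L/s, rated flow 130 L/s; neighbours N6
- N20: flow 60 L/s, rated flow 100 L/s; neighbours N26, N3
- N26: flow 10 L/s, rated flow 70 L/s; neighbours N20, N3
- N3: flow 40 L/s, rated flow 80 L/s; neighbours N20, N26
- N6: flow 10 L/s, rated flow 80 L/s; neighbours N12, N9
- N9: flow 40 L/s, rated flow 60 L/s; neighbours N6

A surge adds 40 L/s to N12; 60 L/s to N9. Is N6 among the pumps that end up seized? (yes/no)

yes

Round 1 — N12 at 140 > 130; N9 at 100 > 60. N12, N9 seize.
  N12 sheds 140 L/s to N6: 140 each.
    N6: 10+140 = 150 > 80
  N9 sheds 100 L/s to N6: 100 each.
    N6: 150+100 = 250 > 80
Round 2 — N6 seizes.
  N6 sheds 250 L/s: no online neighbours, lost.
No further seizures.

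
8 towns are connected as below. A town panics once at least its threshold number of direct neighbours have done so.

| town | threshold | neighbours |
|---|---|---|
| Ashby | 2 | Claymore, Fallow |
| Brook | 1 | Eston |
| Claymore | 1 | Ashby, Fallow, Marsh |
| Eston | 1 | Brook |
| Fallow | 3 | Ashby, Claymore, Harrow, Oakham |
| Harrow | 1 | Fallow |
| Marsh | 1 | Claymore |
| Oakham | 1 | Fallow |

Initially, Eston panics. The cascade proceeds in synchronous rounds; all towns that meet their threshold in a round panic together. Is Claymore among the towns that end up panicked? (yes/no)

no

Round 1 — Eston panics (initial).
Round 2 — checking thresholds:
  Brook: 1 of 1 neighbours ≥ 1, panics.
Round 3 — no new panics; cascade stops.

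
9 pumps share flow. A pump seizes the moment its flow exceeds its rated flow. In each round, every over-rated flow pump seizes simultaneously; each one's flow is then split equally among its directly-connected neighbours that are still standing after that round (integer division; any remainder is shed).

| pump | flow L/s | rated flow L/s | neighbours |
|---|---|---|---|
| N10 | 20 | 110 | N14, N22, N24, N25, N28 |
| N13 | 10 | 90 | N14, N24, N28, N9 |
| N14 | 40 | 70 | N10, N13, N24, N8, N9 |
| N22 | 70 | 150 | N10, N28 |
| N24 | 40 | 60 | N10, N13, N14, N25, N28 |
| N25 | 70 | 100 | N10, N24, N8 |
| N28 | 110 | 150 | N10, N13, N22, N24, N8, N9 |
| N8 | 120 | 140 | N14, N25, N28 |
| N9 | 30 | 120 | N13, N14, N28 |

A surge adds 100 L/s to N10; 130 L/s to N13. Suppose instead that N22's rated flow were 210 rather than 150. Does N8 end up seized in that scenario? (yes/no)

With N22's rated flow at 210:
Round 1 — N10 at 120 > 110; N13 at 140 > 90. N10, N13 seize.
  N10 sheds 120 L/s to N14, N22, N24, N25, N28: 24 each.
    N14: 40+24 = 64 ≤ 70
    N22: 70+24 = 94 ≤ 210
    N24: 40+24 = 64 > 60
    N25: 70+24 = 94 ≤ 100
    N28: 110+24 = 134 ≤ 150
  N13 sheds 140 L/s to N14, N24, N28, N9: 35 each.
    N14: 64+35 = 99 > 70
    N24: 64+35 = 99 > 60
    N28: 134+35 = 169 > 150
    N9: 30+35 = 65 ≤ 120
Round 2 — N14, N24, N28 seize.
  N14 sheds 99 L/s to N8, N9: 49 each (1 lost).
    N8: 120+49 = 169 > 140
    N9: 65+49 = 114 ≤ 120
  N24 sheds 99 L/s to N25: 99 each.
    N25: 94+99 = 193 > 100
  N28 sheds 169 L/s to N22, N8, N9: 56 each (1 lost).
    N22: 94+56 = 150 ≤ 210
    N8: 169+56 = 225 > 140
    N9: 114+56 = 170 > 120
Round 3 — N25, N8, N9 seize.
  N25 sheds 193 L/s: no online neighbours, lost.
  N8 sheds 225 L/s: no online neighbours, lost.
  N9 sheds 170 L/s: no online neighbours, lost.
No further seizures.

yes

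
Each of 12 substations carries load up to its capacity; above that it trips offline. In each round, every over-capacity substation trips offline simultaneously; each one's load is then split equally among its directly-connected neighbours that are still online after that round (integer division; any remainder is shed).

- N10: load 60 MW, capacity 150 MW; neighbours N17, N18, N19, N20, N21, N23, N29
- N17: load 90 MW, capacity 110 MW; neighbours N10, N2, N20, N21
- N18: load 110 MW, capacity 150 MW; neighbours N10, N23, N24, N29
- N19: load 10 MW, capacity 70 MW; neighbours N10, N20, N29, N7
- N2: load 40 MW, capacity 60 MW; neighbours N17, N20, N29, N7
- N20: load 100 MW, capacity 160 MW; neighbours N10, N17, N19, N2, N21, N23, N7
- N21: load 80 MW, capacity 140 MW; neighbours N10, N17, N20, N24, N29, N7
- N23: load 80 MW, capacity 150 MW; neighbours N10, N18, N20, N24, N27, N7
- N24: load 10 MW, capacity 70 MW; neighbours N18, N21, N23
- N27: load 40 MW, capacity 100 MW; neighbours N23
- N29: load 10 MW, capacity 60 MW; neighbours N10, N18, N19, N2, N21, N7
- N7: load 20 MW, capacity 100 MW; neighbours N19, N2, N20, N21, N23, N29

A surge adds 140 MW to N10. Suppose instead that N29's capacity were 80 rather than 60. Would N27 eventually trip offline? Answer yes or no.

With N29's capacity at 80:
Round 1 — N10 at 200 > 150. N10 trips offline.
  N10 sheds 200 MW to N17, N18, N19, N20, N21, N23, N29: 28 each (4 lost).
    N17: 90+28 = 118 > 110
    N18: 110+28 = 138 ≤ 150
    N19: 10+28 = 38 ≤ 70
    N20: 100+28 = 128 ≤ 160
    N21: 80+28 = 108 ≤ 140
    N23: 80+28 = 108 ≤ 150
    N29: 10+28 = 38 ≤ 80
Round 2 — N17 trips offline.
  N17 sheds 118 MW to N2, N20, N21: 39 each (1 lost).
    N2: 40+39 = 79 > 60
    N20: 128+39 = 167 > 160
    N21: 108+39 = 147 > 140
Round 3 — N2, N20, N21 trip offline.
  N2 sheds 79 MW to N29, N7: 39 each (1 lost).
    N29: 38+39 = 77 ≤ 80
    N7: 20+39 = 59 ≤ 100
  N20 sheds 167 MW to N19, N23, N7: 55 each (2 lost).
    N19: 38+55 = 93 > 70
    N23: 108+55 = 163 > 150
    N7: 59+55 = 114 > 100
  N21 sheds 147 MW to N24, N29, N7: 49 each.
    N24: 10+49 = 59 ≤ 70
    N29: 77+49 = 126 > 80
    N7: 114+49 = 163 > 100
Round 4 — N19, N23, N29, N7 trip offline.
  N19 sheds 93 MW: no online neighbours, lost.
  N23 sheds 163 MW to N18, N24, N27: 54 each (1 lost).
    N18: 138+54 = 192 > 150
    N24: 59+54 = 113 > 70
    N27: 40+54 = 94 ≤ 100
  N29 sheds 126 MW to N18: 126 each.
    N18: 192+126 = 318 > 150
  N7 sheds 163 MW: no online neighbours, lost.
Round 5 — N18, N24 trip offline.
  N18 sheds 318 MW: no online neighbours, lost.
  N24 sheds 113 MW: no online neighbours, lost.
No further trips.

no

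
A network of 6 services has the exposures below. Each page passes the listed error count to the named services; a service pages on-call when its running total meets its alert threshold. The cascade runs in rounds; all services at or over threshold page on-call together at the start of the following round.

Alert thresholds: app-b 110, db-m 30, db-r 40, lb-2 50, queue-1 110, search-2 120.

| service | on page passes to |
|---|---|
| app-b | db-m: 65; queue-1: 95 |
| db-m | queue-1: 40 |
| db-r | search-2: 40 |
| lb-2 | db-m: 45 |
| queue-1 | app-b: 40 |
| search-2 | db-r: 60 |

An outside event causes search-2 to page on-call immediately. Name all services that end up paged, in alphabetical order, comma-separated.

Round 1 — search-2 pages on-call (initial).
  db-r: +60 → 60 ≥ 40
Round 2 — db-r pages on-call.
No further pages.

db-r, search-2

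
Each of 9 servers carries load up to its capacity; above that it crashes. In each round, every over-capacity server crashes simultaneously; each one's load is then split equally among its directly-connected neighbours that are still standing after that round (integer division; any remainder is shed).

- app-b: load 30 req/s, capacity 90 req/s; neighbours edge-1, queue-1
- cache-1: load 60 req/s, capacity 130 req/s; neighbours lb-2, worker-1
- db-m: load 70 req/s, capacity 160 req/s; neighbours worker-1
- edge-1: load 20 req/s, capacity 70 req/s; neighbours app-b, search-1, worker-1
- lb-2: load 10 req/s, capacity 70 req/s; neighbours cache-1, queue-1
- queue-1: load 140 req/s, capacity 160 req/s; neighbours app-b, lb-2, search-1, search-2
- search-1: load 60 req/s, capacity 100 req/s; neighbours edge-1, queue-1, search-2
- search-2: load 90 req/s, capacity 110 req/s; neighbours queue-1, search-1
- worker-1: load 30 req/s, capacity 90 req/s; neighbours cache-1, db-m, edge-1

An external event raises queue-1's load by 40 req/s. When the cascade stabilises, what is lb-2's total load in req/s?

Round 1 — queue-1 at 180 > 160. queue-1 crashes.
  queue-1 sheds 180 req/s to app-b, lb-2, search-1, search-2: 45 each.
    app-b: 30+45 = 75 ≤ 90
    lb-2: 10+45 = 55 ≤ 70
    search-1: 60+45 = 105 > 100
    search-2: 90+45 = 135 > 110
Round 2 — search-1, search-2 crash.
  search-1 sheds 105 req/s to edge-1: 105 each.
    edge-1: 20+105 = 125 > 70
  search-2 sheds 135 req/s: no online neighbours, lost.
Round 3 — edge-1 crashes.
  edge-1 sheds 125 req/s to app-b, worker-1: 62 each (1 lost).
    app-b: 75+62 = 137 > 90
    worker-1: 30+62 = 92 > 90
Round 4 — app-b, worker-1 crash.
  app-b sheds 137 req/s: no online neighbours, lost.
  worker-1 sheds 92 req/s to cache-1, db-m: 46 each.
    cache-1: 60+46 = 106 ≤ 130
    db-m: 70+46 = 116 ≤ 160
No further crashes.

55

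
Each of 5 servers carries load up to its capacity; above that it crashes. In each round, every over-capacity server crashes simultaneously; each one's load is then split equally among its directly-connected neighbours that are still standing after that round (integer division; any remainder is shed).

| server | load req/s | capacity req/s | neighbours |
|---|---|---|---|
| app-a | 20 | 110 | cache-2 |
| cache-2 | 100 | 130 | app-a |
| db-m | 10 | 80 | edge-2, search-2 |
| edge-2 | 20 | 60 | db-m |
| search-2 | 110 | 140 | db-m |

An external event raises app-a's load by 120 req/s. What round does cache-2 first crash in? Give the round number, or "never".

2

Round 1 — app-a at 140 > 110. app-a crashes.
  app-a sheds 140 req/s to cache-2: 140 each.
    cache-2: 100+140 = 240 > 130
Round 2 — cache-2 crashes.
  cache-2 sheds 240 req/s: no online neighbours, lost.
No further crashes.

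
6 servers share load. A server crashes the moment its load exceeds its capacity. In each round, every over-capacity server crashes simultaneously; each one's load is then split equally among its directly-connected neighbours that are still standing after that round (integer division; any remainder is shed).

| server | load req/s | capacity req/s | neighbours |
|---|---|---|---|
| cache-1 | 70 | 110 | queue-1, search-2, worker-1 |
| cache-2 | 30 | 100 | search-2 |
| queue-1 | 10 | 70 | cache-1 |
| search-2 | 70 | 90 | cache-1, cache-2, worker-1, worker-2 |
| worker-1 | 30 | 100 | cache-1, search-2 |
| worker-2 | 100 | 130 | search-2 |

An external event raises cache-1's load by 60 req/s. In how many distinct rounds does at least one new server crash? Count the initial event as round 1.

3

Round 1 — cache-1 at 130 > 110. cache-1 crashes.
  cache-1 sheds 130 req/s to queue-1, search-2, worker-1: 43 each (1 lost).
    queue-1: 10+43 = 53 ≤ 70
    search-2: 70+43 = 113 > 90
    worker-1: 30+43 = 73 ≤ 100
Round 2 — search-2 crashes.
  search-2 sheds 113 req/s to cache-2, worker-1, worker-2: 37 each (2 lost).
    cache-2: 30+37 = 67 ≤ 100
    worker-1: 73+37 = 110 > 100
    worker-2: 100+37 = 137 > 130
Round 3 — worker-1, worker-2 crash.
  worker-1 sheds 110 req/s: no online neighbours, lost.
  worker-2 sheds 137 req/s: no online neighbours, lost.
No further crashes.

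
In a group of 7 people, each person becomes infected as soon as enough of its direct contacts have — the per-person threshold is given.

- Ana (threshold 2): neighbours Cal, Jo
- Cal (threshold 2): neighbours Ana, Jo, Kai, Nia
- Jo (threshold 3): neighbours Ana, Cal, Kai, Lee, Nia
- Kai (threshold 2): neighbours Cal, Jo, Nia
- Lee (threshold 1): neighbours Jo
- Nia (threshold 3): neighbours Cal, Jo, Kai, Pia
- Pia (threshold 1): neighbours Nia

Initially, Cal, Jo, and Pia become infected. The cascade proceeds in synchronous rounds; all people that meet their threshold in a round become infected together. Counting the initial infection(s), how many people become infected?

7

Round 1 — Cal, Jo, Pia become infected (initial).
Round 2 — checking thresholds:
  Ana: 2 of 2 neighbours ≥ 2, becomes infected.
  Kai: 2 of 3 neighbours ≥ 2, becomes infected.
  Lee: 1 of 1 neighbours ≥ 1, becomes infected.
  Nia: 3 of 4 neighbours ≥ 3, becomes infected.
Round 3 — no new infections; cascade stops.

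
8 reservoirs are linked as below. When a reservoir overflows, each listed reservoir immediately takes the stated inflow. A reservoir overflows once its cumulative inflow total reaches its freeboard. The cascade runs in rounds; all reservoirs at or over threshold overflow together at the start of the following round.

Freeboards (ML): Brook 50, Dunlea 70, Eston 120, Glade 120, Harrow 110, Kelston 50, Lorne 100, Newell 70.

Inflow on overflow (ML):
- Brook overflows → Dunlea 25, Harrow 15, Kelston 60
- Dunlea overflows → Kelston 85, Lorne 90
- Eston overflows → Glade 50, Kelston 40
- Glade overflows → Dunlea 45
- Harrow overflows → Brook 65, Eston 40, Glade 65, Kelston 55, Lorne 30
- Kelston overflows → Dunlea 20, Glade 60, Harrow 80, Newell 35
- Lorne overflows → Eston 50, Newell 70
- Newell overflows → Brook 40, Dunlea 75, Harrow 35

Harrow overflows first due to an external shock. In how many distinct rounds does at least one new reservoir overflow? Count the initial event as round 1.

Round 1 — Harrow overflows (initial).
  Brook: +65 → 65 ≥ 50
  Eston: +40 → 40 < 120
  Glade: +65 → 65 < 120
  Kelston: +55 → 55 ≥ 50
  Lorne: +30 → 30 < 100
Round 2 — Brook, Kelston overflow.
  Dunlea: +25+20 → 45 < 70
  Glade: +60 → 125 ≥ 120
  Newell: +35 → 35 < 70
Round 3 — Glade overflows.
  Dunlea: +45 → 90 ≥ 70
Round 4 — Dunlea overflows.
  Lorne: +90 → 120 ≥ 100
Round 5 — Lorne overflows.
  Eston: +50 → 90 < 120
  Newell: +70 → 105 ≥ 70
Round 6 — Newell overflows.
No further overflows.

6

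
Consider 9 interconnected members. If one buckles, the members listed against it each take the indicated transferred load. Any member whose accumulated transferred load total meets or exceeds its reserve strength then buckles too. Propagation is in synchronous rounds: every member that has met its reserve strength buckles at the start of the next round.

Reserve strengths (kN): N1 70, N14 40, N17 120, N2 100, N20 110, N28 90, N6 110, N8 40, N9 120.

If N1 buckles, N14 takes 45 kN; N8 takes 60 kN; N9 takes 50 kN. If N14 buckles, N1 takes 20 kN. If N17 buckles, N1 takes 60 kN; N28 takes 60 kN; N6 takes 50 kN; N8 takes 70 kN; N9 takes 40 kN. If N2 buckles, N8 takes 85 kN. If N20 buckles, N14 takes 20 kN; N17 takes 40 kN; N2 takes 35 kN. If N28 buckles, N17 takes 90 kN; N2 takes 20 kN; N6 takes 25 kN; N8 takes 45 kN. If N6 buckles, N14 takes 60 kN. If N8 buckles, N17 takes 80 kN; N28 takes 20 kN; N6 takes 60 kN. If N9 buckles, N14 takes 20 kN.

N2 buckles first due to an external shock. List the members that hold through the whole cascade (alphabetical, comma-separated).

Round 1 — N2 buckles (initial).
  N8: +85 → 85 ≥ 40
Round 2 — N8 buckles.
  N17: +80 → 80 < 120
  N28: +20 → 20 < 90
  N6: +60 → 60 < 110
No further bucklings.

N1, N14, N17, N20, N28, N6, N9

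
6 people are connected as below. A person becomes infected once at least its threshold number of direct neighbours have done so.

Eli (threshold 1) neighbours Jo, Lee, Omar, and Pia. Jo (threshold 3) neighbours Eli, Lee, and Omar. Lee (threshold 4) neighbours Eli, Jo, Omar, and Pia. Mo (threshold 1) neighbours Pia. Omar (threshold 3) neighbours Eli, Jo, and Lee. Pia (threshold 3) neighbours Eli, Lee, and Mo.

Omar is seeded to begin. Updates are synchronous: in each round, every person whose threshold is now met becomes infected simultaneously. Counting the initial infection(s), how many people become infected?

Round 1 — Omar becomes infected (initial).
Round 2 — checking thresholds:
  Eli: 1 of 4 neighbours ≥ 1, becomes infected.
  Jo: 1 of 3 neighbours < 3, below threshold.
  Lee: 1 of 4 neighbours < 4, below threshold.
Round 3 — no new infections; cascade stops.

2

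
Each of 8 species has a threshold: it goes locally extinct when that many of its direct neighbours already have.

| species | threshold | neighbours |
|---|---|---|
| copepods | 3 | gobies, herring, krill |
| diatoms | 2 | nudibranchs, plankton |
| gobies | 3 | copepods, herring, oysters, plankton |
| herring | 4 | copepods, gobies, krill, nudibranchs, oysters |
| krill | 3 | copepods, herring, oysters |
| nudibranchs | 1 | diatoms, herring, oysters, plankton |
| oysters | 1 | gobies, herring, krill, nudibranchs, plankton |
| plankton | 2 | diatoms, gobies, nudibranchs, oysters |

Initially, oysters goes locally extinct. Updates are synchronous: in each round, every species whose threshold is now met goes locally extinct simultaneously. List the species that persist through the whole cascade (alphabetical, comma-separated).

copepods, gobies, herring, krill

Round 1 — oysters goes locally extinct (initial).
Round 2 — checking thresholds:
  gobies: 1 of 4 neighbours < 3, holds.
  herring: 1 of 5 neighbours < 4, holds.
  krill: 1 of 3 neighbours < 3, holds.
  nudibranchs: 1 of 4 neighbours ≥ 1, goes locally extinct.
  plankton: 1 of 4 neighbours < 2, holds.
Round 3 — checking thresholds:
  diatoms: 1 of 2 neighbours < 2, holds.
  gobies: 1 of 4 neighbours < 3, holds.
  herring: 2 of 5 neighbours < 4, holds.
  krill: 1 of 3 neighbours < 3, holds.
  plankton: 2 of 4 neighbours ≥ 2, goes locally extinct.
Round 4 — checking thresholds:
  diatoms: 2 of 2 neighbours ≥ 2, goes locally extinct.
  gobies: 2 of 4 neighbours < 3, holds.
  herring: 2 of 5 neighbours < 4, holds.
  krill: 1 of 3 neighbours < 3, holds.
Round 5 — no new extinctions; cascade stops.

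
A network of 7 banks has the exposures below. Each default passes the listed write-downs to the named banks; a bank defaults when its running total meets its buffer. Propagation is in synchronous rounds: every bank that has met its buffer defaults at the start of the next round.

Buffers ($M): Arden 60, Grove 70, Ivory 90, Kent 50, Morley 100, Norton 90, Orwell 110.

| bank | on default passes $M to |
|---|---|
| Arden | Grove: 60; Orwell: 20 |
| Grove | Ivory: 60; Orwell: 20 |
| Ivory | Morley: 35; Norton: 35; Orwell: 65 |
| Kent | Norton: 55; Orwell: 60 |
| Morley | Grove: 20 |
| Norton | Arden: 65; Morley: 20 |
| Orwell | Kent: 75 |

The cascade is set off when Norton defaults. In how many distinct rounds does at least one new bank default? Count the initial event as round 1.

Round 1 — Norton defaults (initial).
  Arden: +65 → 65 ≥ 60
  Morley: +20 → 20 < 100
Round 2 — Arden defaults.
  Grove: +60 → 60 < 70
  Orwell: +20 → 20 < 110
No further defaults.

2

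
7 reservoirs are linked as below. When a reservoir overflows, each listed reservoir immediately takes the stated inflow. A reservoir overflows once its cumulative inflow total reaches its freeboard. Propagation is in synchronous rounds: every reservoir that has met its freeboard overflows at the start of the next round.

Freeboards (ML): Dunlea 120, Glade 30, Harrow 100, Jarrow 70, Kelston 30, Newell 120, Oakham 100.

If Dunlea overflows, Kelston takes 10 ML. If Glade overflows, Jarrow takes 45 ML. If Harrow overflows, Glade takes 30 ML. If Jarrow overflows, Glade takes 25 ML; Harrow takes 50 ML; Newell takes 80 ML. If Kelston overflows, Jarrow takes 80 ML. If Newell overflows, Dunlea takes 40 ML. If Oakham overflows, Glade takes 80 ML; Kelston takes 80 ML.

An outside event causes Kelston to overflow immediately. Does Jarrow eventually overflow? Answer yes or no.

yes

Round 1 — Kelston overflows (initial).
  Jarrow: +80 → 80 ≥ 70
Round 2 — Jarrow overflows.
  Glade: +25 → 25 < 30
  Harrow: +50 → 50 < 100
  Newell: +80 → 80 < 120
No further overflows.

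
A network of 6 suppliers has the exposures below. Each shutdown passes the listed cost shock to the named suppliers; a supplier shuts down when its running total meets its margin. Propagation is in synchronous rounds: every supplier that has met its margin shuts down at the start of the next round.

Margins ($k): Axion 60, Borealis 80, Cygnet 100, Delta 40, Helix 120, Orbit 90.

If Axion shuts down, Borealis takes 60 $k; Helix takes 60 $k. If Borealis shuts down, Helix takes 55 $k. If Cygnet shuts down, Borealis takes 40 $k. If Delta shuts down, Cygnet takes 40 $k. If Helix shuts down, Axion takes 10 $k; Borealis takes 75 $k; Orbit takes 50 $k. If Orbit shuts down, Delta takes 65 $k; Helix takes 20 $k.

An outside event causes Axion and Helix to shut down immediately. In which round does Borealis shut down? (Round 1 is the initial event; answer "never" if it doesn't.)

Round 1 — Axion, Helix shut down (initial).
  Borealis: +60+75 → 135 ≥ 80
  Orbit: +50 → 50 < 90
Round 2 — Borealis shuts down.
No further shutdowns.

2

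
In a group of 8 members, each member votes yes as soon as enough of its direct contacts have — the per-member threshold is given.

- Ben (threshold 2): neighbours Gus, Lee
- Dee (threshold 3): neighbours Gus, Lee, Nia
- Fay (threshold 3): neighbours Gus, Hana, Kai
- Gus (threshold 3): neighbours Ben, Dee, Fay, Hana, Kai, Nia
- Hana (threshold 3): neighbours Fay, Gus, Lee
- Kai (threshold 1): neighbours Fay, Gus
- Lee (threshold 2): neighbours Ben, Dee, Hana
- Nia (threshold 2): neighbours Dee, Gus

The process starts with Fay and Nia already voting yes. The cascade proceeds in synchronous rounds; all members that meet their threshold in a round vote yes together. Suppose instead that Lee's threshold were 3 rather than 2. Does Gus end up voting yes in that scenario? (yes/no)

With Lee's threshold at 3:
Round 1 — Fay, Nia vote yes (initial).
Round 2 — checking thresholds:
  Dee: 1 of 3 neighbours < 3, holds.
  Gus: 2 of 6 neighbours < 3, holds.
  Hana: 1 of 3 neighbours < 3, holds.
  Kai: 1 of 2 neighbours ≥ 1, votes yes.
Round 3 — checking thresholds:
  Dee: 1 of 3 neighbours < 3, holds.
  Gus: 3 of 6 neighbours ≥ 3, votes yes.
  Hana: 1 of 3 neighbours < 3, holds.
Round 4 — no new yes votes; cascade stops.

yes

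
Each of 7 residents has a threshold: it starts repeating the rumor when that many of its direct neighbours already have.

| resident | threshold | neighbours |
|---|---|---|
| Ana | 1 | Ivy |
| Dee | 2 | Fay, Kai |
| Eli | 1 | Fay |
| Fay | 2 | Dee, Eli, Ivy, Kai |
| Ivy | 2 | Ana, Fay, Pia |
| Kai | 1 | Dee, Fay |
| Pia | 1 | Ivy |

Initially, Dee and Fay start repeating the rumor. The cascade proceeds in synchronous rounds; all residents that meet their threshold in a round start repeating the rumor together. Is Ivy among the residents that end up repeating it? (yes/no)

Round 1 — Dee, Fay start repeating the rumor (initial).
Round 2 — checking thresholds:
  Eli: 1 of 1 neighbours ≥ 1, starts repeating the rumor.
  Ivy: 1 of 3 neighbours < 2, below threshold.
  Kai: 2 of 2 neighbours ≥ 1, starts repeating the rumor.
Round 3 — no new spreads; cascade stops.

no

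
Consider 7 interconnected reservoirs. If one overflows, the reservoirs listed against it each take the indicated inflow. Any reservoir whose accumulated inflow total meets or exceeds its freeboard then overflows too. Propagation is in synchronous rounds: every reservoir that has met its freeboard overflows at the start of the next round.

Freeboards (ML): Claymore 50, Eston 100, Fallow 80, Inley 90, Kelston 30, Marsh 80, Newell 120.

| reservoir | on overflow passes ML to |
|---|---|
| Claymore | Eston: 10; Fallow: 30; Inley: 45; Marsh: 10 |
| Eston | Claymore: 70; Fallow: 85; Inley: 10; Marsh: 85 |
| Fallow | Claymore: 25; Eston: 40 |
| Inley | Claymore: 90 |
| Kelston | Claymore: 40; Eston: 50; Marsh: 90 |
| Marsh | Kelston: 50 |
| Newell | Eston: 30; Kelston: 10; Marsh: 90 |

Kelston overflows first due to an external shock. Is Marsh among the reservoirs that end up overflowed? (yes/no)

yes

Round 1 — Kelston overflows (initial).
  Claymore: +40 → 40 < 50
  Eston: +50 → 50 < 100
  Marsh: +90 → 90 ≥ 80
Round 2 — Marsh overflows.
No further overflows.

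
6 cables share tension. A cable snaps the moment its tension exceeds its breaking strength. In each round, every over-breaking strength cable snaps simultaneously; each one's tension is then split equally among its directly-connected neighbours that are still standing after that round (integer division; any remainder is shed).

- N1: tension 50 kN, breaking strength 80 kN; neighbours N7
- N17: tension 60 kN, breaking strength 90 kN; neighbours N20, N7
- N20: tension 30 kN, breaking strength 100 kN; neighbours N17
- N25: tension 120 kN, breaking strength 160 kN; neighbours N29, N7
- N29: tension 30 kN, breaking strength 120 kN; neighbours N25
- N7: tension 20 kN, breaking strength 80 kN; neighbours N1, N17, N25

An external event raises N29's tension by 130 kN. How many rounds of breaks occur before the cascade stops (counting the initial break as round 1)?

Round 1 — N29 at 160 > 120. N29 snaps.
  N29 sheds 160 kN to N25: 160 each.
    N25: 120+160 = 280 > 160
Round 2 — N25 snaps.
  N25 sheds 280 kN to N7: 280 each.
    N7: 20+280 = 300 > 80
Round 3 — N7 snaps.
  N7 sheds 300 kN to N1, N17: 150 each.
    N1: 50+150 = 200 > 80
    N17: 60+150 = 210 > 90
Round 4 — N1, N17 snap.
  N1 sheds 200 kN: no online neighbours, lost.
  N17 sheds 210 kN to N20: 210 each.
    N20: 30+210 = 240 > 100
Round 5 — N20 snaps.
  N20 sheds 240 kN: no online neighbours, lost.
No further breaks.

5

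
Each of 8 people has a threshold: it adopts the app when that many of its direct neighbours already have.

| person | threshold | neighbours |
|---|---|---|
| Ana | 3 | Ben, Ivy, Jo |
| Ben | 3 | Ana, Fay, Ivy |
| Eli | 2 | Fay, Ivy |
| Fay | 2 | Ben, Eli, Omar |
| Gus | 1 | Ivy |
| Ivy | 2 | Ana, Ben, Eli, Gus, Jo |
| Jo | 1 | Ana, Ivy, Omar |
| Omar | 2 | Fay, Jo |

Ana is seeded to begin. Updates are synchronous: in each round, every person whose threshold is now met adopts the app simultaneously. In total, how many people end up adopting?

Round 1 — Ana adopts the app (initial).
Round 2 — checking thresholds:
  Ben: 1 of 3 neighbours < 3, not yet.
  Ivy: 1 of 5 neighbours < 2, not yet.
  Jo: 1 of 3 neighbours ≥ 1, adopts the app.
Round 3 — checking thresholds:
  Ben: 1 of 3 neighbours < 3, not yet.
  Ivy: 2 of 5 neighbours ≥ 2, adopts the app.
  Omar: 1 of 2 neighbours < 2, not yet.
Round 4 — checking thresholds:
  Ben: 2 of 3 neighbours < 3, not yet.
  Eli: 1 of 2 neighbours < 2, not yet.
  Gus: 1 of 1 neighbours ≥ 1, adopts the app.
  Omar: 1 of 2 neighbours < 2, not yet.
Round 5 — no new adoptions; cascade stops.

4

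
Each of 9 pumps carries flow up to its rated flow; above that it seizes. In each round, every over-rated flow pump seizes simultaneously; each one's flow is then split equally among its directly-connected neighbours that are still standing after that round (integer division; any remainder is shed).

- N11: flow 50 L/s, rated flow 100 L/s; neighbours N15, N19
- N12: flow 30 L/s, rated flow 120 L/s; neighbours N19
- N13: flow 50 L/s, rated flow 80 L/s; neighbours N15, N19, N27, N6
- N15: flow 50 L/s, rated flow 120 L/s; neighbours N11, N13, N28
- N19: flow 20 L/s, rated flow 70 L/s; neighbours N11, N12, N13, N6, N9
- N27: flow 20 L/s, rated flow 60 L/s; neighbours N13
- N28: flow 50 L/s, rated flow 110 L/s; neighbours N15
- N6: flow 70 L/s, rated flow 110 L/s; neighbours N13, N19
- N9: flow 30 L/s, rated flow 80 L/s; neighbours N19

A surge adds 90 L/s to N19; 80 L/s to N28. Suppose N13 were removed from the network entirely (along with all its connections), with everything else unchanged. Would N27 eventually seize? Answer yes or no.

With N13 removed:
Round 1 — N19 at 110 > 70; N28 at 130 > 110. N19, N28 seize.
  N19 sheds 110 L/s to N11, N12, N6, N9: 27 each (2 lost).
    N11: 50+27 = 77 ≤ 100
    N12: 30+27 = 57 ≤ 120
    N6: 70+27 = 97 ≤ 110
    N9: 30+27 = 57 ≤ 80
  N28 sheds 130 L/s to N15: 130 each.
    N15: 50+130 = 180 > 120
Round 2 — N15 seizes.
  N15 sheds 180 L/s to N11: 180 each.
    N11: 77+180 = 257 > 100
Round 3 — N11 seizes.
  N11 sheds 257 L/s: no online neighbours, lost.
No further seizures.

no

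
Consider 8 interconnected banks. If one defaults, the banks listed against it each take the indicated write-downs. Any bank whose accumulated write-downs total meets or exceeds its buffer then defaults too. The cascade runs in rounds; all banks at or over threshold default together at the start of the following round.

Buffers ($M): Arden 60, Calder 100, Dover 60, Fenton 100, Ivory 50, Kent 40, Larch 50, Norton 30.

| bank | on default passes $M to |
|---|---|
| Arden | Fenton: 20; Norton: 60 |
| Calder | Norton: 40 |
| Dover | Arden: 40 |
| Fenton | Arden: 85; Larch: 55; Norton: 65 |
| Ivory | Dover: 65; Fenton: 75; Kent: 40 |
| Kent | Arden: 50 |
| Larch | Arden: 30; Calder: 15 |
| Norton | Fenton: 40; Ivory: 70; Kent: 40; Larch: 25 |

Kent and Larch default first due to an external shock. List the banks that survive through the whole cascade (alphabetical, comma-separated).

Calder

Round 1 — Kent, Larch default (initial).
  Arden: +50+30 → 80 ≥ 60
  Calder: +15 → 15 < 100
Round 2 — Arden defaults.
  Fenton: +20 → 20 < 100
  Norton: +60 → 60 ≥ 30
Round 3 — Norton defaults.
  Fenton: +40 → 60 < 100
  Ivory: +70 → 70 ≥ 50
Round 4 — Ivory defaults.
  Dover: +65 → 65 ≥ 60
  Fenton: +75 → 135 ≥ 100
Round 5 — Dover, Fenton default.
No further defaults.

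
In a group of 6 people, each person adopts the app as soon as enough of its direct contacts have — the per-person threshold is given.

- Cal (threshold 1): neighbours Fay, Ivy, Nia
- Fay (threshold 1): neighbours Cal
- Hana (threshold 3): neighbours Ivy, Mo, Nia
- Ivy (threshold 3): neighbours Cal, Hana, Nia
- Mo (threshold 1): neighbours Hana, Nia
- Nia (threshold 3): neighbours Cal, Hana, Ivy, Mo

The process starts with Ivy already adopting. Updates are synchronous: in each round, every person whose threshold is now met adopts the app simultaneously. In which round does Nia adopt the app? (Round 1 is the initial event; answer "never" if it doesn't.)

never

Round 1 — Ivy adopts the app (initial).
Round 2 — checking thresholds:
  Cal: 1 of 3 neighbours ≥ 1, adopts the app.
  Hana: 1 of 3 neighbours < 3, holds.
  Nia: 1 of 4 neighbours < 3, holds.
Round 3 — checking thresholds:
  Fay: 1 of 1 neighbours ≥ 1, adopts the app.
  Hana: 1 of 3 neighbours < 3, holds.
  Nia: 2 of 4 neighbours < 3, holds.
Round 4 — no new adoptions; cascade stops.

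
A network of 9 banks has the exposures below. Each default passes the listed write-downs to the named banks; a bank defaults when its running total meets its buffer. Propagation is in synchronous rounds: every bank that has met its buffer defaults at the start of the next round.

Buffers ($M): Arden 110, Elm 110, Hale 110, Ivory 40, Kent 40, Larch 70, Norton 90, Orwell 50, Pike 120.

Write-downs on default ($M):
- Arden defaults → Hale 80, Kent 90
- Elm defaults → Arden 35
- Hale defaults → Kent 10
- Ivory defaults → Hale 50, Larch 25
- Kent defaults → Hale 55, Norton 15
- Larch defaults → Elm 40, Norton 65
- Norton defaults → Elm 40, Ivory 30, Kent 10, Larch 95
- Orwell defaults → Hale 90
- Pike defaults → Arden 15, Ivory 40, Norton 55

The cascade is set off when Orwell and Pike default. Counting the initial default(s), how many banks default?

4

Round 1 — Orwell, Pike default (initial).
  Arden: +15 → 15 < 110
  Hale: +90 → 90 < 110
  Ivory: +40 → 40 ≥ 40
  Norton: +55 → 55 < 90
Round 2 — Ivory defaults.
  Hale: +50 → 140 ≥ 110
  Larch: +25 → 25 < 70
Round 3 — Hale defaults.
  Kent: +10 → 10 < 40
No further defaults.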